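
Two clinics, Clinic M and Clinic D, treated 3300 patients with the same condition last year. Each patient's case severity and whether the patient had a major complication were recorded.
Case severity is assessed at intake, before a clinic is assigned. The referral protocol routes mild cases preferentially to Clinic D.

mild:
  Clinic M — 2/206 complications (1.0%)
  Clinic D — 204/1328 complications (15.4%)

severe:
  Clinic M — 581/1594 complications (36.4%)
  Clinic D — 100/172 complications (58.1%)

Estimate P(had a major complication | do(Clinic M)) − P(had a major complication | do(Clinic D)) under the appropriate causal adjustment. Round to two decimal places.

-0.18

Nothing the clinic does changes case severity; the imbalance is an allocation artefact. With case severity also predicting the outcome, the pooled figure is confounded, and the within-stratum comparison is the causal one.
Adjusting over the population distribution of case severity: 0.465·(0.010−0.154) + 0.535·(0.364−0.581) = -0.183.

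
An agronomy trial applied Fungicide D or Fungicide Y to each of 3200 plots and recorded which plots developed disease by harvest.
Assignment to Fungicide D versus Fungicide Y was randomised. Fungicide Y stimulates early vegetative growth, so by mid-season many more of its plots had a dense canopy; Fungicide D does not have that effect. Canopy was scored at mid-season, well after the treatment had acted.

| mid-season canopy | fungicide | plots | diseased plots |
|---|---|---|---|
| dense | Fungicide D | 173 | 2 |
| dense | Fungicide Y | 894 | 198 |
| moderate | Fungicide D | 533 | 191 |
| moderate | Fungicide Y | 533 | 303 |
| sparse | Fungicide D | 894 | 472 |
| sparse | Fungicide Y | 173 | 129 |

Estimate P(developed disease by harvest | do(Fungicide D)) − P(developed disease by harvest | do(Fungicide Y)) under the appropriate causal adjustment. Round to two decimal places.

The stratified and pooled comparisons disagree (Fungicide D wins within each mid-season canopy; Fungicide Y wins overall), so the answer turns on the causal role of mid-season canopy.
The distribution of mid-season canopy is itself part of what the fungicide does — it is an intermediate outcome. Holding it fixed would remove that part of the effect; the total effect is the pooled difference.
The causal difference is the pooled difference: 0.416 − 0.394 = +0.022.

+0.02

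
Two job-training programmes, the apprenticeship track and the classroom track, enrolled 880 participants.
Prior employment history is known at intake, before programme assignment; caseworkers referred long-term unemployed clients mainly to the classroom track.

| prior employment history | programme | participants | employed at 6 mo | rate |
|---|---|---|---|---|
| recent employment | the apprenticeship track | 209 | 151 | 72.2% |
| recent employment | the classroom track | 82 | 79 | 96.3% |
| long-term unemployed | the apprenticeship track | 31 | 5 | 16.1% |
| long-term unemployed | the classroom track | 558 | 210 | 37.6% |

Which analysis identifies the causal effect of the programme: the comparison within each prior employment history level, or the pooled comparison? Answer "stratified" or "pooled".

stratified

The stratified and pooled comparisons disagree (the classroom track wins within each prior employment history; the apprenticeship track wins overall), so the answer turns on the causal role of prior employment history.
Prior employment history is set before the programme has any effect — it is not caused by the programme — and it independently drives the outcome. That makes it a confounder, so the causal comparison is within prior employment history levels.
Within each level — recent employment: 72.2% vs 96.3%; long-term unemployed: 16.1% vs 37.6% — the classroom track is higher every time.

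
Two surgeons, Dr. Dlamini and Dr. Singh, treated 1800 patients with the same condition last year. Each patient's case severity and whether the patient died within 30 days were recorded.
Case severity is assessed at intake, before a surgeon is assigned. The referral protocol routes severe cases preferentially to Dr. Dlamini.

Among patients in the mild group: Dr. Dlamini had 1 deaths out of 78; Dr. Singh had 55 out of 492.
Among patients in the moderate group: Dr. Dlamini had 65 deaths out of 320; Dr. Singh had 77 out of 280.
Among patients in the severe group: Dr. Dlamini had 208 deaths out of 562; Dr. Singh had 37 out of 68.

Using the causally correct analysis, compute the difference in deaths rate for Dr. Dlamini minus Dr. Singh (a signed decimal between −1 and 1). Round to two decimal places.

Case severity differs across surgeons for reasons unrelated to any effect of the surgeon itself, and it separately predicts the outcome — a classic confounder. We must compare within case severity levels.
Adjusting over the population distribution of case severity: 0.317·(0.013−0.112) + 0.333·(0.203−0.275) + 0.350·(0.370−0.544) = -0.116.

-0.12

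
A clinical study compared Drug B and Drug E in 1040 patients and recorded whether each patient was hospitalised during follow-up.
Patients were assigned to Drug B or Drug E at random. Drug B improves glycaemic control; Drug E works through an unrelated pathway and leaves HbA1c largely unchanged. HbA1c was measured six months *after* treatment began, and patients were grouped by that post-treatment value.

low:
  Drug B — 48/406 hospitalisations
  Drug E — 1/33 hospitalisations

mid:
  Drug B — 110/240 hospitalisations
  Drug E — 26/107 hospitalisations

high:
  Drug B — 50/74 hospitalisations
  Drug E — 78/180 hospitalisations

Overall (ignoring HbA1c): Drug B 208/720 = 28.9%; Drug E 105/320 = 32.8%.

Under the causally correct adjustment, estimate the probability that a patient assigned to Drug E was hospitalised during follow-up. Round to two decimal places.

Within every HbA1c level Drug E has the lower rate, yet pooled Drug B does — Simpson's reversal.
HbA1c is recorded after the drug and is itself shifted by it — it sits on the causal path from drug to outcome. Conditioning on a mediator would strip out part of the effect we want; the pooled comparison gives the total causal effect.
So P(outcome | do(Drug E)) is just the pooled rate for Drug E: 105/320 = 0.328.

0.33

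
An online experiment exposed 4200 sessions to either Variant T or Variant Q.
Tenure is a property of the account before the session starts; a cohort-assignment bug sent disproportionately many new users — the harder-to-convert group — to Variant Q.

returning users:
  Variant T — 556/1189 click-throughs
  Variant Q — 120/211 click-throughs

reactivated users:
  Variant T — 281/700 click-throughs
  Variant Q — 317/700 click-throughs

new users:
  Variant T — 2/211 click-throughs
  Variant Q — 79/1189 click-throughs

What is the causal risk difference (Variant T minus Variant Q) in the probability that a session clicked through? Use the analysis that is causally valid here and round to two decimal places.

-0.07

User tenure is set before the variant has any effect — it is not caused by the variant — and it independently drives the outcome. That makes it a confounder, so the causal comparison is within user tenure levels.
Adjusting over the population distribution of user tenure: 0.333·(0.468−0.569) + 0.333·(0.401−0.453) + 0.333·(0.009−0.066) = -0.070.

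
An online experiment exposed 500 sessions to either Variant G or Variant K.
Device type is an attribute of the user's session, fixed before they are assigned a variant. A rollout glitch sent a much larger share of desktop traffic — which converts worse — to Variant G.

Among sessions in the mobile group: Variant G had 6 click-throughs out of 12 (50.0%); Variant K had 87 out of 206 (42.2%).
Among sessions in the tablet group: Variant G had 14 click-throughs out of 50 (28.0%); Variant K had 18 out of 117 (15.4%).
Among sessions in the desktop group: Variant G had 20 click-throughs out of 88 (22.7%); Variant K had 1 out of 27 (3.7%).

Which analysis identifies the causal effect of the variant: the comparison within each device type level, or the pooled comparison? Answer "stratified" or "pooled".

Device type is set before the variant has any effect — it is not caused by the variant — and it independently drives the outcome. That makes it a confounder, so the causal comparison is within device type levels.
Within each level — mobile: 50.0% vs 42.2%; tablet: 28.0% vs 15.4%; desktop: 22.7% vs 3.7% — Variant G is higher every time.

stratified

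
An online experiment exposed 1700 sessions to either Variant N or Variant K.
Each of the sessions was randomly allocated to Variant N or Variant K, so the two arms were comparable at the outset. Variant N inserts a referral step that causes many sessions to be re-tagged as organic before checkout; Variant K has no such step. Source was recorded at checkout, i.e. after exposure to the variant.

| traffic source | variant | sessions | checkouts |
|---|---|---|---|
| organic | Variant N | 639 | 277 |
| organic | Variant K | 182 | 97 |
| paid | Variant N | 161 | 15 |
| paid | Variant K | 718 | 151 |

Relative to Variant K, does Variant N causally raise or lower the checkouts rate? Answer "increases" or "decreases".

increases

Within every traffic source level Variant K has the higher rate, yet pooled Variant N does — Simpson's reversal.
Traffic source lies on the pathway variant → traffic source → outcome, so adjusting for it blocks the indirect effect. For the total causal effect of variant, use the unadjusted pooled rates.
Pooled: Variant N 36.5% vs Variant K 27.6%; Variant N is higher overall.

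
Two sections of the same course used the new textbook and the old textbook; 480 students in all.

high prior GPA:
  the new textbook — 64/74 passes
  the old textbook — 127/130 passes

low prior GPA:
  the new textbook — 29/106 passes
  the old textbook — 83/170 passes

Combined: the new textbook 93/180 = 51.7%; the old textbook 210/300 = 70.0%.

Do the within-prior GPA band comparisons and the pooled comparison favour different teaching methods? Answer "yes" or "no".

no

Within each prior GPA band level (high prior GPA 86.5% vs 97.7%; low prior GPA 27.4% vs 48.8%), the old textbook has the higher rate every time. Pooled: 51.7% vs 70.0% — the old textbook has the higher rate overall. They agree.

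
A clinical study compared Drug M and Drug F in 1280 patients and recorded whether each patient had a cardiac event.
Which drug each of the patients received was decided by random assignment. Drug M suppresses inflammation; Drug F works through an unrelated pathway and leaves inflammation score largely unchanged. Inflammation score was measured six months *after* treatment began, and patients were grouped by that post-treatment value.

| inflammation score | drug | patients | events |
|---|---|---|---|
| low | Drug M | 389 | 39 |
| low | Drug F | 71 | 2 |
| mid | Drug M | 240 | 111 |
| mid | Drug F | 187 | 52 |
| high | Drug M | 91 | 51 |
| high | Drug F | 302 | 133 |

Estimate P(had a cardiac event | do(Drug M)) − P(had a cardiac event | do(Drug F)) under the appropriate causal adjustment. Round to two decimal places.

-0.05

Drug F is lower inside every inflammation score stratum but Drug M is lower in aggregate. Whether to stratify depends on how inflammation score relates to the drug.
Inflammation score lies on the pathway drug → inflammation score → outcome, so adjusting for it blocks the indirect effect. For the total causal effect of drug, use the unadjusted pooled rates.
The causal difference is the pooled difference: 0.279 − 0.334 = -0.055.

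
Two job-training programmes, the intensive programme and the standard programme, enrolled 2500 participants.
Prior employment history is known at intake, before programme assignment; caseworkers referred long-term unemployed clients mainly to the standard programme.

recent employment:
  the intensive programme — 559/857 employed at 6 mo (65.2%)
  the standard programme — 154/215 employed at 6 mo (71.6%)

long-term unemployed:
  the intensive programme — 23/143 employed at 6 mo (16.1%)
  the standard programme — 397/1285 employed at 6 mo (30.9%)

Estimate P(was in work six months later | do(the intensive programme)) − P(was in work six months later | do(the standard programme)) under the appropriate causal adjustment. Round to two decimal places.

Since prior employment history is a pre-existing factor (not a product of the programme) and it affects the outcome on its own, it is a confounder. The stratified rates, not the pooled rate, identify the causal effect.
Adjusting over the population distribution of prior employment history: 0.429·(0.652−0.716) + 0.571·(0.161−0.309) = -0.112.

-0.11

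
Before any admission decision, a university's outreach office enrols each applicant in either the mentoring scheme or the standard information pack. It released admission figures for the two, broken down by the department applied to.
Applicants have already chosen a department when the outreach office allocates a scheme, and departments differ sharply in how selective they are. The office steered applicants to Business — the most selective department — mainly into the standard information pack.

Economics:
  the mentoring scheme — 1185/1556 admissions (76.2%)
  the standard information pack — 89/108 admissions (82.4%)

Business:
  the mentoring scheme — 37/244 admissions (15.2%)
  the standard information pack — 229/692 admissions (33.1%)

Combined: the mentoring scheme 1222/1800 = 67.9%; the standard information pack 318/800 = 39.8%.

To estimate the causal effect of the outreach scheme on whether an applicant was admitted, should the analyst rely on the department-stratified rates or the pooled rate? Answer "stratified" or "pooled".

Department satisfies the back-door criterion: it is not a descendant of the outreach scheme, and it blocks the spurious path from outreach scheme to outcome. Adjusting for it (i.e., using the within-department rates) gives the causal effect.
Within each level — Economics: 76.2% vs 82.4%; Business: 15.2% vs 33.1% — the standard information pack is higher every time.

stratified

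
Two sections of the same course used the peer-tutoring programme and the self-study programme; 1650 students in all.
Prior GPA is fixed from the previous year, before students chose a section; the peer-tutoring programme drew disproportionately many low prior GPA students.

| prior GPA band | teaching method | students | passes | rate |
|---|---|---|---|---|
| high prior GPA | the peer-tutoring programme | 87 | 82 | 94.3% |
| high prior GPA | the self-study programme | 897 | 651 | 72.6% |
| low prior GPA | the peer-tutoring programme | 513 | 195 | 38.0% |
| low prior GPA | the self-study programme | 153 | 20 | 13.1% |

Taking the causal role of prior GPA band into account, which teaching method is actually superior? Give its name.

The prior GPA band-specific comparison favours the peer-tutoring programme throughout, but the pooled figures favour the self-study programme. The question is whether to condition on prior GPA band.
Prior GPA band satisfies the back-door criterion: it is not a descendant of the teaching method, and it blocks the spurious path from teaching method to outcome. Adjusting for it (i.e., using the within-prior GPA band rates) gives the causal effect.
Within each level — high prior GPA: 94.3% vs 72.6%; low prior GPA: 38.0% vs 13.1% — the peer-tutoring programme is higher every time.

the peer-tutoring programme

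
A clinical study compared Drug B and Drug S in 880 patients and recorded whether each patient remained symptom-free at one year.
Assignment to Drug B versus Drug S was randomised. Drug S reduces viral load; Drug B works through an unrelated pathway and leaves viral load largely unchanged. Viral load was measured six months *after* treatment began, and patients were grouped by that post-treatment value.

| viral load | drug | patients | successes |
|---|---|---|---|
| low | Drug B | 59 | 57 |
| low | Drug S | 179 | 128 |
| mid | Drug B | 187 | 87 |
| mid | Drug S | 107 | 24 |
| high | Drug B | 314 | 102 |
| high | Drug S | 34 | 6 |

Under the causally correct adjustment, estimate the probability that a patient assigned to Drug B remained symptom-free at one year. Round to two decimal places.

0.44

The stratified and pooled comparisons disagree (Drug B wins within each viral load; Drug S wins overall), so the answer turns on the causal role of viral load.
The distribution of viral load is itself part of what the drug does — it is an intermediate outcome. Holding it fixed would remove that part of the effect; the total effect is the pooled difference.
So P(outcome | do(Drug B)) is just the pooled rate for Drug B: 246/560 = 0.439.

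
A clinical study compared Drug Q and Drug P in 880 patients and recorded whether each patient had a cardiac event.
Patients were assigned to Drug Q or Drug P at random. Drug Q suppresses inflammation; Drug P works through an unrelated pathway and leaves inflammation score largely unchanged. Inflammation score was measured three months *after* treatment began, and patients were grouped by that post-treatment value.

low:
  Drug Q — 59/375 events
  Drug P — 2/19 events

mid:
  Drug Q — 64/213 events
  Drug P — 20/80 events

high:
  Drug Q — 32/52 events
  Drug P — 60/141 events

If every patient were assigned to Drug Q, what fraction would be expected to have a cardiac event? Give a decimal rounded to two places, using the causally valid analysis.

0.24

The stratified and pooled comparisons disagree (Drug P wins within each inflammation score; Drug Q wins overall), so the answer turns on the causal role of inflammation score.
Inflammation score here is a post-treatment variable shaped by the drug; conditioning on it would introduce bias rather than remove it. The overall comparison is the causal one.
So P(outcome | do(Drug Q)) is just the pooled rate for Drug Q: 155/640 = 0.242.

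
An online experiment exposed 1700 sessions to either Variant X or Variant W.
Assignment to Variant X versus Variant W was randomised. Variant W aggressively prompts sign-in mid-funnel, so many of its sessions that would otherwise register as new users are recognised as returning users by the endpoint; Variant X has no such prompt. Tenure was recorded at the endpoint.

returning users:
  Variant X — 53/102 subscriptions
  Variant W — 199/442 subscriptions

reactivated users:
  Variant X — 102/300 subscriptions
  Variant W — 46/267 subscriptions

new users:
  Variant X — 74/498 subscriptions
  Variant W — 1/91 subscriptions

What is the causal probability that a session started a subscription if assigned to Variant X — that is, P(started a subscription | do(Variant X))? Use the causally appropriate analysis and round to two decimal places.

0.25

Within every user tenure level Variant X has the higher rate, yet pooled Variant W does — Simpson's reversal.
The distribution of user tenure is itself part of what the variant does — it is an intermediate outcome. Holding it fixed would remove that part of the effect; the total effect is the pooled difference.
So P(outcome | do(Variant X)) is just the pooled rate for Variant X: 229/900 = 0.254.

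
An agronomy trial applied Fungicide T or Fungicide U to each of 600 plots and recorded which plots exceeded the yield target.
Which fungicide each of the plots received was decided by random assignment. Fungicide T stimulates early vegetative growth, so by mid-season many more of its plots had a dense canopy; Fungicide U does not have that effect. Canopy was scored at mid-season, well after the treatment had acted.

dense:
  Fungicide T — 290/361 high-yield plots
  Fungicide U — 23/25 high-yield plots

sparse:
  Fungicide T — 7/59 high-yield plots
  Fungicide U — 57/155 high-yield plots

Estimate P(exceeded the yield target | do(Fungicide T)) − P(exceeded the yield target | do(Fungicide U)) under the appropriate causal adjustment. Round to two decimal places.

Within every mid-season canopy level Fungicide U has the higher rate, yet pooled Fungicide T does — Simpson's reversal.
Mid-season canopy lies on the pathway fungicide → mid-season canopy → outcome, so adjusting for it blocks the indirect effect. For the total causal effect of fungicide, use the unadjusted pooled rates.
The causal difference is the pooled difference: 0.707 − 0.444 = +0.263.

+0.26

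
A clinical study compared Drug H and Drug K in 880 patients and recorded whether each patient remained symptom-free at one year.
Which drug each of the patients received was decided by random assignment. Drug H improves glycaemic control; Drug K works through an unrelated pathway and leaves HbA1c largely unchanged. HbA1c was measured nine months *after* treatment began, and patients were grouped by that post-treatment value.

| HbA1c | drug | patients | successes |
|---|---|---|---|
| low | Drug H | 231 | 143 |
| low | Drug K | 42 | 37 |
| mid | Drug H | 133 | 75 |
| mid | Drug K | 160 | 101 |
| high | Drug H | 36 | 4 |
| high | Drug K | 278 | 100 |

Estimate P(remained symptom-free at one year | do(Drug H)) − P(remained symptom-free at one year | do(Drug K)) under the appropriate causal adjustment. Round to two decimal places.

+0.06

The stratified and pooled comparisons disagree (Drug K wins within each HbA1c; Drug H wins overall), so the answer turns on the causal role of HbA1c.
HbA1c here is a post-treatment variable shaped by the drug; conditioning on it would introduce bias rather than remove it. The overall comparison is the causal one.
The causal difference is the pooled difference: 0.555 − 0.496 = +0.059.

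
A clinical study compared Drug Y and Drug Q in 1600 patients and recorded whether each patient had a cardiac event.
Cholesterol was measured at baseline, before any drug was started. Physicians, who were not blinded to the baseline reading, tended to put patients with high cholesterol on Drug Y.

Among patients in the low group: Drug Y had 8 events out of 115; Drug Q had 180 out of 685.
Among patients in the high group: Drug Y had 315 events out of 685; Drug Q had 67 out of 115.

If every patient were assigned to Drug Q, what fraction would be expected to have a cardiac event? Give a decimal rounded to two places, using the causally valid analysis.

0.42

The stratified and pooled comparisons disagree (Drug Y wins within each cholesterol; Drug Q wins overall), so the answer turns on the causal role of cholesterol.
Cholesterol differs across drugs for reasons unrelated to any effect of the drug itself, and it separately predicts the outcome — a classic confounder. We must compare within cholesterol levels.
Standardising Drug Q to the population cholesterol mix: 0.500·180/685 + 0.500·67/115 = 0.423.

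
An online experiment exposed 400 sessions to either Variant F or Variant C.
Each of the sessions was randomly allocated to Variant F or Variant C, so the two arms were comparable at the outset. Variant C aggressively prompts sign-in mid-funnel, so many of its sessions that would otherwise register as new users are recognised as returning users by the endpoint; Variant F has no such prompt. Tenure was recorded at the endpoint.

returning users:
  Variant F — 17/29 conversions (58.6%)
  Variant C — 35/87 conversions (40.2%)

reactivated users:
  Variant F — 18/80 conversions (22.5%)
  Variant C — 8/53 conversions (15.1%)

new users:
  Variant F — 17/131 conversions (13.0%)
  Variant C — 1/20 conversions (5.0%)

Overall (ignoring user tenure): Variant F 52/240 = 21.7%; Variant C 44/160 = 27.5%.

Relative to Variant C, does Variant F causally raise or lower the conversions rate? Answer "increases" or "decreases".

User tenure is recorded after the variant and is itself shifted by it — it sits on the causal path from variant to outcome. Conditioning on a mediator would strip out part of the effect we want; the pooled comparison gives the total causal effect.
Pooled: Variant F 21.7% vs Variant C 27.5%; Variant C is higher overall.

decreases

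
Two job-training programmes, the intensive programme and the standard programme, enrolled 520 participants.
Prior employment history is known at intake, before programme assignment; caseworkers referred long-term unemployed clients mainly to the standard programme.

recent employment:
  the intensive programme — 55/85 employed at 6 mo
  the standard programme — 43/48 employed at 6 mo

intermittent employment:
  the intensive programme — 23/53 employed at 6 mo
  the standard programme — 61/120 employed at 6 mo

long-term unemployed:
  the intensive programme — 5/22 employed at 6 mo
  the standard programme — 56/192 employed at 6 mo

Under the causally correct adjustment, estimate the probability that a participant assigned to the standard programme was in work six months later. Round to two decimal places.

Within every prior employment history level the standard programme has the higher rate, yet pooled the intensive programme does — Simpson's reversal.
Prior employment history differs across programmes for reasons unrelated to any effect of the programme itself, and it separately predicts the outcome — a classic confounder. We must compare within prior employment history levels.
Standardising the standard programme to the population prior employment history mix: 0.256·43/48 + 0.333·61/120 + 0.412·56/192 = 0.518.

0.52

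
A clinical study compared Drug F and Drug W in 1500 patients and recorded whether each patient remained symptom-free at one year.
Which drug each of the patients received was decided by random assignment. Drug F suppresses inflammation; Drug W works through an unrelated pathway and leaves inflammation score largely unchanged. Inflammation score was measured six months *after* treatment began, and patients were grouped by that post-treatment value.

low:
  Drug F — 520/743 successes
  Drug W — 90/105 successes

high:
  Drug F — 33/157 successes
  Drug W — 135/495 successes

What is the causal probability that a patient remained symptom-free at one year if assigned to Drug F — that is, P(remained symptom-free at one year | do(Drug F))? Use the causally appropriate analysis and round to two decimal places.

Because the drug influences inflammation score, inflammation score is a post-treatment mediator, not a confounder. Stratifying on it would bias the estimate; the causal effect is the crude pooled difference.
So P(outcome | do(Drug F)) is just the pooled rate for Drug F: 553/900 = 0.614.

0.61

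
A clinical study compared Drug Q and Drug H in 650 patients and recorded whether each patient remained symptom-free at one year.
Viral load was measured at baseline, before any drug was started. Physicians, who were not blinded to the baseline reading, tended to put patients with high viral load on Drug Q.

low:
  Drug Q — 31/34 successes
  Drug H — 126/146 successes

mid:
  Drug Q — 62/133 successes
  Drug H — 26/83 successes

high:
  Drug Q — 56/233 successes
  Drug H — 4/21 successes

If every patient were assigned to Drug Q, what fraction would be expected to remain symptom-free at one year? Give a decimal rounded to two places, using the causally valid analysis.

0.50

Viral load is set before the drug has any effect — it is not caused by the drug — and it independently drives the outcome. That makes it a confounder, so the causal comparison is within viral load levels.
Standardising Drug Q to the population viral load mix: 0.277·31/34 + 0.332·62/133 + 0.391·56/233 = 0.501.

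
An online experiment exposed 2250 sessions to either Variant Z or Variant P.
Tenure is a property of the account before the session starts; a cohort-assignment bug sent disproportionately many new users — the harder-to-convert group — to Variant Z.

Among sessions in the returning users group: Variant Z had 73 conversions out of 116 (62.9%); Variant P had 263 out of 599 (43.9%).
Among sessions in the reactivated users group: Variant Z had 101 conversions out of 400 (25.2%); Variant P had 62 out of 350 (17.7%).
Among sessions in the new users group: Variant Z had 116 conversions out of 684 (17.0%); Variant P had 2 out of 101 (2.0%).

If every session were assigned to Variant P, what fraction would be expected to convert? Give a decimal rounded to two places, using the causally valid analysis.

Within every user tenure level Variant Z has the higher rate, yet pooled Variant P does — Simpson's reversal.
Here user tenure is a common cause — it drives both which variant a case falls under and the outcome. The crude comparison mixes populations; the stratum-specific rates are the causally relevant ones.
Standardising Variant P to the population user tenure mix: 0.318·263/599 + 0.333·62/350 + 0.349·2/101 = 0.205.

0.21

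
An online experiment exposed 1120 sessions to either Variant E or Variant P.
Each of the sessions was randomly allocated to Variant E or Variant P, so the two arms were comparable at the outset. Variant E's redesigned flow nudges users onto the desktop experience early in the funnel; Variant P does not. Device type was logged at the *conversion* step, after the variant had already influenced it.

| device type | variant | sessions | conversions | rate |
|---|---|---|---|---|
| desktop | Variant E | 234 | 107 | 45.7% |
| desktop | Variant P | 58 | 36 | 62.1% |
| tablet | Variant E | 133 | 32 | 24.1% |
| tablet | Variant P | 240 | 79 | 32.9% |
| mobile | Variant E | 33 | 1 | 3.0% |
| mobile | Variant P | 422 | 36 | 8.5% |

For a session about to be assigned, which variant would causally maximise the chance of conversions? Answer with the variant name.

Variant E

Because the variant influences device type, device type is a post-treatment mediator, not a confounder. Stratifying on it would bias the estimate; the causal effect is the crude pooled difference.
Pooled: Variant E 35.0% vs Variant P 21.0%; Variant E is higher overall.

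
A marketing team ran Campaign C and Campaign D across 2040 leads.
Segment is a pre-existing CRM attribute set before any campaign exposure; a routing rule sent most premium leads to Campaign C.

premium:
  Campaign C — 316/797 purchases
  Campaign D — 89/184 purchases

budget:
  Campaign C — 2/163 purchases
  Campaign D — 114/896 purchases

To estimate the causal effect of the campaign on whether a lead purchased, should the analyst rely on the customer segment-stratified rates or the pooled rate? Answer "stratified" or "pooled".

Customer segment is set before the campaign has any effect — it is not caused by the campaign — and it independently drives the outcome. That makes it a confounder, so the causal comparison is within customer segment levels.
Within each level — premium: 39.6% vs 48.4%; budget: 1.2% vs 12.7% — Campaign D is higher every time.

stratified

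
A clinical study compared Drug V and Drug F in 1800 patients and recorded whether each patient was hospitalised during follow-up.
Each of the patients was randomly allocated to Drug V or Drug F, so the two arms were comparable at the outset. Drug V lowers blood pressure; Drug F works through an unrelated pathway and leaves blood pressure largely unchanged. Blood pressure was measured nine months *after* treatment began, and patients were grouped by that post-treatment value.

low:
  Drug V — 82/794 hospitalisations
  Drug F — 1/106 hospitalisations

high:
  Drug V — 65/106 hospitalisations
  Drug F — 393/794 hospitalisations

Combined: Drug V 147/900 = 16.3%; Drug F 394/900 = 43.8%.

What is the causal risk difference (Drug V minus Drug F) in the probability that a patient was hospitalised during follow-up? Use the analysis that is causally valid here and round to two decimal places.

Blood pressure here is a post-treatment variable shaped by the drug; conditioning on it would introduce bias rather than remove it. The overall comparison is the causal one.
The causal difference is the pooled difference: 0.163 − 0.438 = -0.274.

-0.27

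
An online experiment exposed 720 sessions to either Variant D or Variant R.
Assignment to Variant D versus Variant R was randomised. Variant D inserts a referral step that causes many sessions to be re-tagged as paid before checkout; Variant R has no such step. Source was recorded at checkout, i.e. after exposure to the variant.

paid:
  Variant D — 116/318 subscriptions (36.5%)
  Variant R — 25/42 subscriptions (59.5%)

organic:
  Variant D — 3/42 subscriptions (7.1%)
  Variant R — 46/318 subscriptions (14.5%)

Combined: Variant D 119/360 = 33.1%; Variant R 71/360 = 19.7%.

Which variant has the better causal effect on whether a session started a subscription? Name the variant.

Within every traffic source level Variant R has the higher rate, yet pooled Variant D does — Simpson's reversal.
Traffic source is recorded after the variant and is itself shifted by it — it sits on the causal path from variant to outcome. Conditioning on a mediator would strip out part of the effect we want; the pooled comparison gives the total causal effect.
Pooled: Variant D 33.1% vs Variant R 19.7%; Variant D is higher overall.

Variant D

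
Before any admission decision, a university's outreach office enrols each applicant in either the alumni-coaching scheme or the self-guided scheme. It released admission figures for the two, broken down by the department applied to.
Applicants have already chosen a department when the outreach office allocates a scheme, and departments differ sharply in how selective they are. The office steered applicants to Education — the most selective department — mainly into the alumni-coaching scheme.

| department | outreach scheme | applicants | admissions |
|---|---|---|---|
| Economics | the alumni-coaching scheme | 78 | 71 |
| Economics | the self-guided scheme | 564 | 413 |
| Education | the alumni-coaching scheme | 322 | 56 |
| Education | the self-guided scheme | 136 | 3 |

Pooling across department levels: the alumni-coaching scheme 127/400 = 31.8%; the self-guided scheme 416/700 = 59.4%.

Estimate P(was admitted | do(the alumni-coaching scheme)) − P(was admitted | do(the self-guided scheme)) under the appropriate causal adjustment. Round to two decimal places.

+0.17

Within every department level the alumni-coaching scheme has the higher rate, yet pooled the self-guided scheme does — Simpson's reversal.
Department satisfies the back-door criterion: it is not a descendant of the outreach scheme, and it blocks the spurious path from outreach scheme to outcome. Adjusting for it (i.e., using the within-department rates) gives the causal effect.
Adjusting over the population distribution of department: 0.584·(0.910−0.732) + 0.416·(0.174−0.022) = +0.167.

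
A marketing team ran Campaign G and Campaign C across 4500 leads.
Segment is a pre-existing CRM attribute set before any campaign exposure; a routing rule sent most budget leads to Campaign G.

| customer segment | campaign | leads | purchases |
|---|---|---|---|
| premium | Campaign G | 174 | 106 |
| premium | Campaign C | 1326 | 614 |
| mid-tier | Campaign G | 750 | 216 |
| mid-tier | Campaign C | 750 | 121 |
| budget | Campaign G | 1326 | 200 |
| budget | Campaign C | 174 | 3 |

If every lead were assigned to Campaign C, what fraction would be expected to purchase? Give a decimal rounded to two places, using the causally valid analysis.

0.21

Customer segment differs across campaigns for reasons unrelated to any effect of the campaign itself, and it separately predicts the outcome — a classic confounder. We must compare within customer segment levels.
Standardising Campaign C to the population customer segment mix: 0.333·614/1326 + 0.333·121/750 + 0.333·3/174 = 0.214.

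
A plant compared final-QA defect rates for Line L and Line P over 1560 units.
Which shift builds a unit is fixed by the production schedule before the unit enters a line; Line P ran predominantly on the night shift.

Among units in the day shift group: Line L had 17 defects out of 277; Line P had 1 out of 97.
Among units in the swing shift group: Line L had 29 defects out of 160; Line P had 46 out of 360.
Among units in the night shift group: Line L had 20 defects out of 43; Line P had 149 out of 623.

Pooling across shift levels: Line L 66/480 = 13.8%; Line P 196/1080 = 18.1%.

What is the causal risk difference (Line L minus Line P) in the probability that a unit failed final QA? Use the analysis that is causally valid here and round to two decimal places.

The stratified and pooled comparisons disagree (Line P wins within each shift; Line L wins overall), so the answer turns on the causal role of shift.
Shift is set before the line has any effect — it is not caused by the line — and it independently drives the outcome. That makes it a confounder, so the causal comparison is within shift levels.
Adjusting over the population distribution of shift: 0.240·(0.061−0.010) + 0.333·(0.181−0.128) + 0.427·(0.465−0.239) = +0.127.

+0.13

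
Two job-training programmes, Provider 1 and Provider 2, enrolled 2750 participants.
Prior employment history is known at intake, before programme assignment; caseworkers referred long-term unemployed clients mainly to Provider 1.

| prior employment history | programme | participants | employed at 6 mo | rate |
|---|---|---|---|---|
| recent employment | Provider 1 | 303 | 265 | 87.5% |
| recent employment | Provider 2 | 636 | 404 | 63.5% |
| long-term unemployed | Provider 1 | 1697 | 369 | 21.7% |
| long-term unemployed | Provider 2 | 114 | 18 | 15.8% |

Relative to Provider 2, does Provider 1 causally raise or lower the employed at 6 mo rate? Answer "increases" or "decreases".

increases

Here prior employment history is a common cause — it drives both which programme a case falls under and the outcome. The crude comparison mixes populations; the stratum-specific rates are the causally relevant ones.
Within each level — recent employment: 87.5% vs 63.5%; long-term unemployed: 21.7% vs 15.8% — Provider 1 is higher every time.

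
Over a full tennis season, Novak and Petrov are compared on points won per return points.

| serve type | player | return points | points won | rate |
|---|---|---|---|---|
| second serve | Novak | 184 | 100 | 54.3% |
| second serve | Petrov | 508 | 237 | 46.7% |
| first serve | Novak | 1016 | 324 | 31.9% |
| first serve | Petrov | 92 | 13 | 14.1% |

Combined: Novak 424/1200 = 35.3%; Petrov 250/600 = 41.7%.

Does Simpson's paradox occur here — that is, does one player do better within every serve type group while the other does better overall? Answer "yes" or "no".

Within each serve type level (second serve 54.3% vs 46.7%; first serve 31.9% vs 14.1%), Novak has the higher rate every time. Pooled: 35.3% vs 41.7% — Petrov has the higher rate overall. The two comparisons disagree.

yes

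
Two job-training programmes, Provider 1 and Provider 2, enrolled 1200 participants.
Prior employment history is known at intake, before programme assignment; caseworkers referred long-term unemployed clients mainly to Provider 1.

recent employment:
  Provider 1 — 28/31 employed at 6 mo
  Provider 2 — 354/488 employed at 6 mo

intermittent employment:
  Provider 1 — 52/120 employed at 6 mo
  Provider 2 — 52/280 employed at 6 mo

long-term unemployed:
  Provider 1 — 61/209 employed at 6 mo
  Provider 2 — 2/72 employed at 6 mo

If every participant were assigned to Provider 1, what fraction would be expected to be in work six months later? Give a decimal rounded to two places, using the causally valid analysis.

0.60

Provider 1 is higher inside every prior employment history stratum but Provider 2 is higher in aggregate. Whether to stratify depends on how prior employment history relates to the programme.
The imbalance in prior employment history arose from how participants were allocated, not from anything the programme did; and prior employment history independently affects the outcome. The pooled gap is confounded — condition on prior employment history.
Standardising Provider 1 to the population prior employment history mix: 0.432·28/31 + 0.333·52/120 + 0.234·61/209 = 0.603.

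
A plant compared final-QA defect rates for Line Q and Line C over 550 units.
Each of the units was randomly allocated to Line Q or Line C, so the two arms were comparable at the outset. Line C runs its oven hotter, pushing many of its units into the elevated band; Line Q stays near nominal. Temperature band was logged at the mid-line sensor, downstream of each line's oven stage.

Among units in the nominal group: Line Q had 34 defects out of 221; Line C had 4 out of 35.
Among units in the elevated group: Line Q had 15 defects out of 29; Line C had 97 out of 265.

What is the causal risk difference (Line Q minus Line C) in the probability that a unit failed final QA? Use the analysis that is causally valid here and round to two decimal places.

In-process temperature band here is a post-treatment variable shaped by the line; conditioning on it would introduce bias rather than remove it. The overall comparison is the causal one.
The causal difference is the pooled difference: 0.196 − 0.337 = -0.141.

-0.14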